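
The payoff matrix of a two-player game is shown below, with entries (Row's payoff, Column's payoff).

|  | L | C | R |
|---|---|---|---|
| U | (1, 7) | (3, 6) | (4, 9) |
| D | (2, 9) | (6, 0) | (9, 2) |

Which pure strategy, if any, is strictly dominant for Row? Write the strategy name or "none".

D

D vs U: L: 2>1, C: 6>3, R: 9>4.
D strictly beats every other strategy against every opponent action, so it is strictly dominant.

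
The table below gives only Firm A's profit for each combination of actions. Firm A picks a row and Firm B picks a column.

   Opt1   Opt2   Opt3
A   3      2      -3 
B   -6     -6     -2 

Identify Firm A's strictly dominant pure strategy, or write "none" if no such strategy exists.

none

A fails to dominate B at Opt3 (-3<-2).
B fails to dominate A at Opt1 (-6<3).
No single strategy dominates all the others.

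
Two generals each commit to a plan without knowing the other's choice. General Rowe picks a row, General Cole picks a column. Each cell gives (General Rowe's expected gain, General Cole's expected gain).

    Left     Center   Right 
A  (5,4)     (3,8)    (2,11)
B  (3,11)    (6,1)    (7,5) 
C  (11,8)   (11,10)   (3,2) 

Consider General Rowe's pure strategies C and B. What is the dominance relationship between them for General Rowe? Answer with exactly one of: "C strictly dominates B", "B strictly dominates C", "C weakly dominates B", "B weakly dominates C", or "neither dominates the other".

neither dominates the other

C's payoffs vs B's, by General Cole's action — Left: 11>3, Center: 11>6, Right: 3<7.
C does better at Left, Center but worse at Right; neither strategy dominates the other.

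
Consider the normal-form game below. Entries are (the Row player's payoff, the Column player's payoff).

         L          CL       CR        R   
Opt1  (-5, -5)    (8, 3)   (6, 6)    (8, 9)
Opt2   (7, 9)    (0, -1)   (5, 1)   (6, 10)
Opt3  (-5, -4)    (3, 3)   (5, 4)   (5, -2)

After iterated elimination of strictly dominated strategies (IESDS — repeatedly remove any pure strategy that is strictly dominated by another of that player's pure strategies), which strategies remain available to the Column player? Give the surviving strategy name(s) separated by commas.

The Column player's strategy L is strictly dominated by R (Opt1: 9>-5, Opt2: 10>9, Opt3: -2>-4) and is removed.
The Row player's strategy Opt2 is strictly dominated by Opt1 (CL: 8>0, CR: 6>5, R: 8>6) and is removed.
The Row player's strategy Opt3 is strictly dominated by Opt1 (CL: 8>3, CR: 6>5, R: 8>5) and is removed.
Column CL is eliminated: CR beats it against every remaining row (Opt1: 6>3).
The Column player's strategy CR is strictly dominated by R (Opt1: 9>6) and is removed.
Among the remaining strategies, none is strictly dominated by another pure strategy of the same player, so the elimination stops.
Surviving strategies — the Row player: {Opt1}; the Column player: {R}.

R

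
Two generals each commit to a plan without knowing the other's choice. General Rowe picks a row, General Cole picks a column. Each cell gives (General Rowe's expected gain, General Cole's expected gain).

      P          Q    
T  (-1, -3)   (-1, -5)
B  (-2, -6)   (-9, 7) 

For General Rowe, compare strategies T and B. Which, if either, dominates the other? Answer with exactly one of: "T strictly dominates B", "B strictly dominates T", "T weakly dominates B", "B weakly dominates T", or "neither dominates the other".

Compare T to B across every action of General Cole: P: -1>-2, Q: -1>-9.
Every comparison favours T, so T strictly dominates B.

T strictly dominates B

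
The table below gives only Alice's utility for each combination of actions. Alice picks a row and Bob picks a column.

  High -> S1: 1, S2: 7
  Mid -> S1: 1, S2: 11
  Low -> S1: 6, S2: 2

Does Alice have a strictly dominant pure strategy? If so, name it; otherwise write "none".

none

High fails to dominate Mid at S1 (1=1).
Mid fails to dominate High at S1 (1=1).
Low fails to dominate High at S2 (2<7).
No single strategy dominates all the others.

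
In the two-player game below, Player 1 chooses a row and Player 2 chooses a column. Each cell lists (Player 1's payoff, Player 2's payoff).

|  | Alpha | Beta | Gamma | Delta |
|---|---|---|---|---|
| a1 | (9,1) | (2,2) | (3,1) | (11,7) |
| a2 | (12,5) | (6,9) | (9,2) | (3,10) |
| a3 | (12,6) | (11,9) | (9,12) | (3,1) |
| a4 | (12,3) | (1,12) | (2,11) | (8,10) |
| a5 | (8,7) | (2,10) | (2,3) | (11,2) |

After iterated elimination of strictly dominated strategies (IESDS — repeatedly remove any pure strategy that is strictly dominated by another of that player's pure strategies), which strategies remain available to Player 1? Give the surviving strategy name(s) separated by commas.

a1, a2, a3, a5

Column Alpha is eliminated: Beta beats it against every remaining row (a1: 2>1, a2: 9>5, a3: 9>6, a4: 12>3, a5: 10>7).
For Player 1, a1 strictly dominates a4 on the remaining columns (Beta: 2>1, Gamma: 3>2, Delta: 11>8); eliminate a4.
Among the remaining strategies, none is strictly dominated by another pure strategy of the same player, so the elimination stops.
Surviving strategies — Player 1: {a1, a2, a3, a5}; Player 2: {Beta, Gamma, Delta}.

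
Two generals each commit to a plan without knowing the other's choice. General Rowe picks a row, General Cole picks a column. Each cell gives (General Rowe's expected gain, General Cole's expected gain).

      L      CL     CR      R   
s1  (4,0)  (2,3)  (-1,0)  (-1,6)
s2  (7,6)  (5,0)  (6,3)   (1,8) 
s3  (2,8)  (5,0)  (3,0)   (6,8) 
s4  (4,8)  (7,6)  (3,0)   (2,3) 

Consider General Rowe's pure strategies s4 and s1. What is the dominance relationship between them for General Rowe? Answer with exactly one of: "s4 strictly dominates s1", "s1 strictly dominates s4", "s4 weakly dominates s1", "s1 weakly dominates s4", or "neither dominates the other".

Compare s4 to s1 across each choice by General Cole: L: 4=4, CL: 7>2, CR: 3>-1, R: 2>-1.
s4 is at least as good everywhere and strictly better somewhere (tied only at L), so s4 weakly but not strictly dominates s1.

s4 weakly dominates s1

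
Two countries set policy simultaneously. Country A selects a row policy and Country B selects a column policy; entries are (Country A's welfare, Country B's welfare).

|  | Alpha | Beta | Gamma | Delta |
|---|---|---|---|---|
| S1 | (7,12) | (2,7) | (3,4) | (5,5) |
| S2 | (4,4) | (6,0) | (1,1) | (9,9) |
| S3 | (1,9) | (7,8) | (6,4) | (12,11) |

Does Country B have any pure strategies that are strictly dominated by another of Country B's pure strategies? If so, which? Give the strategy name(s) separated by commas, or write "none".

Beta, Gamma

Alpha is not dominated — it holds its own against Beta at S1 (12>7); Gamma at S1 (12>4); Delta at S1 (12>5).
Beta is strictly dominated by Alpha (S1: 12>7, S2: 4>0, S3: 9>8).
Gamma: dominated, since Alpha does at least as well everywhere (S1: 12>4, S2: 4>1, S3: 9>4).
Delta is not dominated — it holds its own against Alpha at S2 (9>4); Beta at S2 (9>0); Gamma at S1 (5>4).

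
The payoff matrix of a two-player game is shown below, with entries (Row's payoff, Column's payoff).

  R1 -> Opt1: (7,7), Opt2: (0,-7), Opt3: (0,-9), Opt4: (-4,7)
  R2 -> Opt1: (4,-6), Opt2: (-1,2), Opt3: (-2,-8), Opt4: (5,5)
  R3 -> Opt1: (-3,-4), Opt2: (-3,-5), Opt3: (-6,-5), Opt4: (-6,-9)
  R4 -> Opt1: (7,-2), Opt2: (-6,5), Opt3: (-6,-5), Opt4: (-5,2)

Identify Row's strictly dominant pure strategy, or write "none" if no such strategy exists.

none

R1 fails to dominate R2 at Opt4 (-4<5).
R2 fails to dominate R1 at Opt1 (4<7).
R3 fails to dominate R1 at Opt1 (-3<7).
R4 fails to dominate R1 at Opt1 (7=7).
No single strategy dominates all the others.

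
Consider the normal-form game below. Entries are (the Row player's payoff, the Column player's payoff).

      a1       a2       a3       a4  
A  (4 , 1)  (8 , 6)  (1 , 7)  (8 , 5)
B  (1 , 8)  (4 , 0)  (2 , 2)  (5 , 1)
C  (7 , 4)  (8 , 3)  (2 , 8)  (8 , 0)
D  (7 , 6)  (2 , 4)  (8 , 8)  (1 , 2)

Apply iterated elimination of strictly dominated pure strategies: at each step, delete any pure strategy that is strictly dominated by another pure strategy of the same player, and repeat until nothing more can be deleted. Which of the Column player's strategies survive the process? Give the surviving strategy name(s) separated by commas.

Column a2 is eliminated: a3 beats it against every remaining row (A: 7>6, B: 2>0, C: 8>3, D: 8>4).
For the Column player, a3 strictly dominates a4 on the remaining rows (A: 7>5, B: 2>1, C: 8>0, D: 8>2); eliminate a4.
Row A is eliminated: C beats it against every remaining column (a1: 7>4, a3: 2>1).
Row B is eliminated: D beats it against every remaining column (a1: 7>1, a3: 8>2).
For the Column player, a3 strictly dominates a1 on the remaining rows (C: 8>4, D: 8>6); eliminate a1.
Row C is eliminated: D beats it against every remaining column (a3: 8>2).
Among the remaining strategies, none is strictly dominated by another pure strategy of the same player, so the elimination stops.
Surviving strategies — the Row player: {D}; the Column player: {a3}.

a3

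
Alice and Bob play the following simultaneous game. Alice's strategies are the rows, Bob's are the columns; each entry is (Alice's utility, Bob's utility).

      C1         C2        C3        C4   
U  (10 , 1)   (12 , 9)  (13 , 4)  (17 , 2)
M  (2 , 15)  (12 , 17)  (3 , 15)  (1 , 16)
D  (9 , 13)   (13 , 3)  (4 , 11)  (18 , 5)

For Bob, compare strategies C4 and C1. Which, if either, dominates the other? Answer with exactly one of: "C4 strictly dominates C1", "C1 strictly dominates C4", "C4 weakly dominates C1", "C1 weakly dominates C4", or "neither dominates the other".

neither dominates the other

C4's payoffs vs C1's, by Alice's action — U: 2>1, M: 16>15, D: 5<13.
C4 does better at U, M but worse at D; neither strategy dominates the other.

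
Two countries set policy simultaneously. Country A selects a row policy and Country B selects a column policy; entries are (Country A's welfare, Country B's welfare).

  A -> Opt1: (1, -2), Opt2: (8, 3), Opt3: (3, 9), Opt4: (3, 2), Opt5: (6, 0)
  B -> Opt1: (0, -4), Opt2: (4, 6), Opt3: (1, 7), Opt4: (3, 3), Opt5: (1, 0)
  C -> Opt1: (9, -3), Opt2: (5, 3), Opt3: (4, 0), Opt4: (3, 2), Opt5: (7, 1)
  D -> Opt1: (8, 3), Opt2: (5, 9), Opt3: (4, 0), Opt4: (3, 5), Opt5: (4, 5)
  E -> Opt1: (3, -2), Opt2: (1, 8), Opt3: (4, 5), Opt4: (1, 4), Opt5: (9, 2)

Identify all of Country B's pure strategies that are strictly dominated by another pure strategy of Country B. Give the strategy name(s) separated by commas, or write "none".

Opt1: dominated, since Opt2 does at least as well everywhere (A: 3>-2, B: 6>-4, C: 3>-3, D: 9>3, E: 8>-2).
Opt2: no other strategy beats it everywhere (Opt1 at A (3>-2); Opt3 at C (3>0); Opt4 at A (3>2); Opt5 at A (3>0)).
Opt3 is not dominated — it holds its own against Opt1 at A (9>-2); Opt2 at A (9>3); Opt4 at A (9>2); Opt5 at A (9>0).
Opt2 strictly dominates Opt4 — A: 3>2, B: 6>3, C: 3>2, D: 9>5, E: 8>4.
Opt5 is strictly dominated by Opt2 (A: 3>0, B: 6>0, C: 3>1, D: 9>5, E: 8>2).

Opt1, Opt4, Opt5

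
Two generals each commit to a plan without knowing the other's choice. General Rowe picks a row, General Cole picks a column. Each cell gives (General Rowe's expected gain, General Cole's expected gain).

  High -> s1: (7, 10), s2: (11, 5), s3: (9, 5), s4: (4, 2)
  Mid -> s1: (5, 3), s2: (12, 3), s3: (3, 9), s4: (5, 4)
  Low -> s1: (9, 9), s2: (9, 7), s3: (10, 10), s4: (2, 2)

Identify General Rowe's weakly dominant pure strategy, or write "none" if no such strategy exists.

none

High fails to dominate Mid at s2 (11<12).
Mid fails to dominate High at s1 (5<7).
Low fails to dominate High at s2 (9<11).
No single strategy dominates all the others.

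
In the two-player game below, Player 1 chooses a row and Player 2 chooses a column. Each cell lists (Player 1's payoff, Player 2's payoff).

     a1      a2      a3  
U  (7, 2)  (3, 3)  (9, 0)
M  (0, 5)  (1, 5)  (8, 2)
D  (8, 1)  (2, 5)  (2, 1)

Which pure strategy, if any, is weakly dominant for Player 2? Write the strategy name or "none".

a2 vs a1: U: 3>2, M: 5=5, D: 5>1.
a2 vs a3: U: 3>0, M: 5>2, D: 5>1.
a2 is at least as good as every other strategy against every opponent action, so it is weakly dominant.

a2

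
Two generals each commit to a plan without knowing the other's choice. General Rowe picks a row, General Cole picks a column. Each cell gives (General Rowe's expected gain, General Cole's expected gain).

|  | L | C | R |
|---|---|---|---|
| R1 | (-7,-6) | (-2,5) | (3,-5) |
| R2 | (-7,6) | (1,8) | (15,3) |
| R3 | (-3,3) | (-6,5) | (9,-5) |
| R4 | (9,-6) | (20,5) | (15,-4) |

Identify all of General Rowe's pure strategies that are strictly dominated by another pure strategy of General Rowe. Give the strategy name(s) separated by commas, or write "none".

R1: dominated, since R4 does at least as well everywhere (L: 9>-7, C: 20>-2, R: 15>3).
R2 is not dominated — it holds its own against R1 at L (-7=-7); R3 at C (1>-6); R4 at R (15=15).
R3 is strictly dominated by R4 (L: 9>-3, C: 20>-6, R: 15>9).
R4 is not dominated — it holds its own against R1 at L (9>-7); R2 at L (9>-7); R3 at L (9>-3).

R1, R3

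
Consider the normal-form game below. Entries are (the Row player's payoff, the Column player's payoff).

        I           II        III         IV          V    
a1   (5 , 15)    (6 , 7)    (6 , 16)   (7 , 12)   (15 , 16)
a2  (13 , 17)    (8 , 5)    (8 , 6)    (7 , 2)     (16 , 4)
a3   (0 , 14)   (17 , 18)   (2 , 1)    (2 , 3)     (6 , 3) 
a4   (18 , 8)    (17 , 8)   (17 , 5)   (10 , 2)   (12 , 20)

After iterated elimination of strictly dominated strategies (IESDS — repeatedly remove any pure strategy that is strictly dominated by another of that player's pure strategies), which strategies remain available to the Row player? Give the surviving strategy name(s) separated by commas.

Column IV is eliminated: I beats it against every remaining row (a1: 15>12, a2: 17>2, a3: 14>3, a4: 8>2).
For the Row player, a2 strictly dominates a1 on the remaining columns (I: 13>5, II: 8>6, III: 8>6, V: 16>15); eliminate a1.
Column III is eliminated: I beats it against every remaining row (a2: 17>6, a3: 14>1, a4: 8>5).
Among the remaining strategies, none is strictly dominated by another pure strategy of the same player, so the elimination stops.
Surviving strategies — the Row player: {a2, a3, a4}; the Column player: {I, II, V}.

a2, a3, a4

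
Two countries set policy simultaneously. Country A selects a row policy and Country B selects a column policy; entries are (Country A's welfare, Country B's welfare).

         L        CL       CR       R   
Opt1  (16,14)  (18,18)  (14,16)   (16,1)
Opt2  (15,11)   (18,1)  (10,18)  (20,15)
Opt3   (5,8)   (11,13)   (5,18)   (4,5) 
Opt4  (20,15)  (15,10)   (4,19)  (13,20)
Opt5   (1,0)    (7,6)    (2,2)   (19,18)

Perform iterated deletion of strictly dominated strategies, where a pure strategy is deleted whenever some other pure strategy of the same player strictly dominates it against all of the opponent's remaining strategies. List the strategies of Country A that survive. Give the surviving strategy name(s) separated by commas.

Opt1, Opt2

Country A's strategy Opt3 is strictly dominated by Opt1 (L: 16>5, CL: 18>11, CR: 14>5, R: 16>4) and is removed.
For Country A, Opt2 strictly dominates Opt5 on the remaining columns (L: 15>1, CL: 18>7, CR: 10>2, R: 20>19); eliminate Opt5.
Country B's strategy L is strictly dominated by CR (Opt1: 16>14, Opt2: 18>11, Opt4: 19>15) and is removed.
Row Opt4 is eliminated: Opt1 beats it against every remaining column (CL: 18>15, CR: 14>4, R: 16>13).
Column R is eliminated: CR beats it against every remaining row (Opt1: 16>1, Opt2: 18>15).
Among the remaining strategies, none is strictly dominated by another pure strategy of the same player, so the elimination stops.
Surviving strategies — Country A: {Opt1, Opt2}; Country B: {CL, CR}.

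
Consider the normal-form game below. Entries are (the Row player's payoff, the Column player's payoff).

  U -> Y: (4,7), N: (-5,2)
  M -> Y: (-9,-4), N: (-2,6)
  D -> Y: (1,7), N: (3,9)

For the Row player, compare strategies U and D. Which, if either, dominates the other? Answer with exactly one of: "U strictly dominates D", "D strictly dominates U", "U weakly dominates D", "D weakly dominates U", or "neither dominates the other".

neither dominates the other

U's payoffs vs D's, by the Column player's action — Y: 4>1, N: -5<3.
U does better at Y but worse at N; neither strategy dominates the other.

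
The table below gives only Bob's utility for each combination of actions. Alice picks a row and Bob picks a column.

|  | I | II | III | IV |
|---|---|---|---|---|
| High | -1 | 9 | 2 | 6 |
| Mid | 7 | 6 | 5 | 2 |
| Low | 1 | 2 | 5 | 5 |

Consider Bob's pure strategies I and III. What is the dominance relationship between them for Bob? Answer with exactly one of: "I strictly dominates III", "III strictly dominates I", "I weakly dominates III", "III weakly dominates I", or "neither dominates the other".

I's payoffs vs III's, by Alice's action — High: -1<2, Mid: 7>5, Low: 1<5.
I does better at Mid but worse at High, Low; neither strategy dominates the other.

neither dominates the other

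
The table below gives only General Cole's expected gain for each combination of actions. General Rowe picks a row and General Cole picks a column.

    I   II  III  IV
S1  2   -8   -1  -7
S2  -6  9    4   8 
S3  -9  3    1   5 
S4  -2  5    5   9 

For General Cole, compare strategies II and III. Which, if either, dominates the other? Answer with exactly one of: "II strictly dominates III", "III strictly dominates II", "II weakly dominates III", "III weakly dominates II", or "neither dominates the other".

neither dominates the other

Compare II to III across each choice by General Rowe: S1: -8<-1, S2: 9>4, S3: 3>1, S4: 5=5.
II does better at S2, S3 but worse at S1; neither strategy dominates the other.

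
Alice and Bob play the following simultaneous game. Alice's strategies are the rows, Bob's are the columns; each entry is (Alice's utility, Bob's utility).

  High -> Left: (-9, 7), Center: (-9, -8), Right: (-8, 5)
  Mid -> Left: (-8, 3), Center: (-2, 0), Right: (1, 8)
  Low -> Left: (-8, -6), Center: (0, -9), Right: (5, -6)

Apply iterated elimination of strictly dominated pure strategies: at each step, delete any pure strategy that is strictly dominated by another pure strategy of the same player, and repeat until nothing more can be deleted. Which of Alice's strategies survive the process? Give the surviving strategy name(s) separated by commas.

Mid, Low

For Alice, Mid strictly dominates High on the remaining columns (Left: -8>-9, Center: -2>-9, Right: 1>-8); eliminate High.
For Bob, Left strictly dominates Center on the remaining rows (Mid: 3>0, Low: -6>-9); eliminate Center.
Among the remaining strategies, none is strictly dominated by another pure strategy of the same player, so the elimination stops.
Surviving strategies — Alice: {Mid, Low}; Bob: {Left, Right}.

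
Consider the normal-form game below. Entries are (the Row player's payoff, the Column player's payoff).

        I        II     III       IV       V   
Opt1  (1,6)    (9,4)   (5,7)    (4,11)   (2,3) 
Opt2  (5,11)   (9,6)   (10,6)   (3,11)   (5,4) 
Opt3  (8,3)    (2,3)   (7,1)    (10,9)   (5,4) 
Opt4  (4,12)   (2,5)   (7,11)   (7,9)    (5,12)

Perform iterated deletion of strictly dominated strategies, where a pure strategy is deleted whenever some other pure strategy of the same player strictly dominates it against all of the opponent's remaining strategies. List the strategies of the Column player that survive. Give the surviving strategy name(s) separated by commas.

I, IV, V

Column II is eliminated: IV beats it against every remaining row (Opt1: 11>4, Opt2: 11>6, Opt3: 9>3, Opt4: 9>5).
The Row player's strategy Opt1 is strictly dominated by Opt3 (I: 8>1, III: 7>5, IV: 10>4, V: 5>2) and is removed.
Column III is eliminated: I beats it against every remaining row (Opt2: 11>6, Opt3: 3>1, Opt4: 12>11).
Among the remaining strategies, none is strictly dominated by another pure strategy of the same player, so the elimination stops.
Surviving strategies — the Row player: {Opt2, Opt3, Opt4}; the Column player: {I, IV, V}.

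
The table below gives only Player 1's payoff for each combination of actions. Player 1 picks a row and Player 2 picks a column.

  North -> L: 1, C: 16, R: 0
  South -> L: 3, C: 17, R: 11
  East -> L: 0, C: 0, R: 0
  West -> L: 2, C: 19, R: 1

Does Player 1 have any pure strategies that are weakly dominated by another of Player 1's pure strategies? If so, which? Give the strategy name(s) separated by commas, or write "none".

North, East

South weakly dominates North — L: 3>1, C: 17>16, R: 11>0.
Nothing dominates South: North at L (3>1); East at L (3>0); West at L (3>2).
East: dominated, since North does at least as well everywhere (L: 1>0, C: 16>0, R: 0=0).
West is not dominated — it holds its own against North at L (2>1); South at C (19>17); East at L (2>0).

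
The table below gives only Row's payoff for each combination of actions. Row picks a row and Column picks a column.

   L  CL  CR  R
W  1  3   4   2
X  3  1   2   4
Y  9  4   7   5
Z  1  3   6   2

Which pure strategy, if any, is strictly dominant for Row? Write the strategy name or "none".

Y

Y vs W: L: 9>1, CL: 4>3, CR: 7>4, R: 5>2.
Y vs X: L: 9>3, CL: 4>1, CR: 7>2, R: 5>4.
Y vs Z: L: 9>1, CL: 4>3, CR: 7>6, R: 5>2.
Y strictly beats every other strategy against every opponent action, so it is strictly dominant.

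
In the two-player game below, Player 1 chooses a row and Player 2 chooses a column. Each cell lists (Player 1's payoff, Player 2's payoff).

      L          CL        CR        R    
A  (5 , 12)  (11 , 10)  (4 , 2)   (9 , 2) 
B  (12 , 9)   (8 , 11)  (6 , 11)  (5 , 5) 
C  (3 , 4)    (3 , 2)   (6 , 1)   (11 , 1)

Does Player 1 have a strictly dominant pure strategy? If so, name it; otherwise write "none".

A fails to dominate B at L (5<12).
B fails to dominate A at CL (8<11).
C fails to dominate A at L (3<5).
No single strategy dominates all the others.

none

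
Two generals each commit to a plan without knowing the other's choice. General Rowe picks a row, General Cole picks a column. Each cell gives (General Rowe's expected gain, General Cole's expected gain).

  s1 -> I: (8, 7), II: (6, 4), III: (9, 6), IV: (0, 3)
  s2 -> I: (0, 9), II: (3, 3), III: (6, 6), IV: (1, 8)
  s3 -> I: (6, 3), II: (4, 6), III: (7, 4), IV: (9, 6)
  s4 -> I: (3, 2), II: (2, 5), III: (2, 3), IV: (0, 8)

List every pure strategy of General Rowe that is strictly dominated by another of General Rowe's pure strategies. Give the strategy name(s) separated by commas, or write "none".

Nothing dominates s1: s2 at I (8>0); s3 at I (8>6); s4 at I (8>3).
s3 strictly dominates s2 — I: 6>0, II: 4>3, III: 7>6, IV: 9>1.
s3 is not dominated — it holds its own against s1 at IV (9>0); s2 at I (6>0); s4 at I (6>3).
s4: dominated, since s3 does at least as well everywhere (I: 6>3, II: 4>2, III: 7>2, IV: 9>0).

s2, s4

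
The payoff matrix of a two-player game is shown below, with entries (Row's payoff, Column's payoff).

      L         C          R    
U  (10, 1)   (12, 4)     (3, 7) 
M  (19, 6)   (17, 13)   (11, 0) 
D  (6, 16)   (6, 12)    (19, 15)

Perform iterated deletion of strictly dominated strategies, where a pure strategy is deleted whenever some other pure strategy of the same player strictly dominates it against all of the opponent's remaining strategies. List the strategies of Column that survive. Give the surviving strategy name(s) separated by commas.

Row U is eliminated: M beats it against every remaining column (L: 19>10, C: 17>12, R: 11>3).
Column R is eliminated: L beats it against every remaining row (M: 6>0, D: 16>15).
Row D is eliminated: M beats it against every remaining column (L: 19>6, C: 17>6).
Column L is eliminated: C beats it against every remaining row (M: 13>6).
Among the remaining strategies, none is strictly dominated by another pure strategy of the same player, so the elimination stops.
Surviving strategies — Row: {M}; Column: {C}.

C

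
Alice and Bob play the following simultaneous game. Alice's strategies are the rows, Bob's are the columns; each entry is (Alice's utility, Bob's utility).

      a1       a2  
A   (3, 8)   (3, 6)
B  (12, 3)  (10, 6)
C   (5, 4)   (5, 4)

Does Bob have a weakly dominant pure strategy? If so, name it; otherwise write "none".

a1 fails to dominate a2 at B (3<6).
a2 fails to dominate a1 at A (6<8).
No single strategy dominates all the others.

none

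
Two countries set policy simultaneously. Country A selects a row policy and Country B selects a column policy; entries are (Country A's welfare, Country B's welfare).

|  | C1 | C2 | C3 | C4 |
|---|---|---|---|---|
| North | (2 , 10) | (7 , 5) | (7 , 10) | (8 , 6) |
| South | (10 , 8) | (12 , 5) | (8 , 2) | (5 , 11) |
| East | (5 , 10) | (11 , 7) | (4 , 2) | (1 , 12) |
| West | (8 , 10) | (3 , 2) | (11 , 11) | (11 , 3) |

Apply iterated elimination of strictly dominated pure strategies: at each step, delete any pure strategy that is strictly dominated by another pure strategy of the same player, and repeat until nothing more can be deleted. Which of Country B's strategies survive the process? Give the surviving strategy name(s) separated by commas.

C1, C3, C4

For Country A, South strictly dominates East on the remaining columns (C1: 10>5, C2: 12>11, C3: 8>4, C4: 5>1); eliminate East.
Column C2 is eliminated: C1 beats it against every remaining row (North: 10>5, South: 8>5, West: 10>2).
For Country A, West strictly dominates North on the remaining columns (C1: 8>2, C3: 11>7, C4: 11>8); eliminate North.
Among the remaining strategies, none is strictly dominated by another pure strategy of the same player, so the elimination stops.
Surviving strategies — Country A: {South, West}; Country B: {C1, C3, C4}.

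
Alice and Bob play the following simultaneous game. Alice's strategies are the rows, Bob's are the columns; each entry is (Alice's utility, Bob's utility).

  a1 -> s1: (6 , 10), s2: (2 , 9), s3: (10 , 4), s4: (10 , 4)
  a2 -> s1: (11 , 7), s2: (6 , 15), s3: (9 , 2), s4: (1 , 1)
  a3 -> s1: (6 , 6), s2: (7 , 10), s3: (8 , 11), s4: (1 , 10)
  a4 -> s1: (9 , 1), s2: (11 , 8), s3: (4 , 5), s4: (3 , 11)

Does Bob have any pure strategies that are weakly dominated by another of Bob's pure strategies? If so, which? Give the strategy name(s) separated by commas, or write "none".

s1 is not dominated — it holds its own against s2 at a1 (10>9); s3 at a1 (10>4); s4 at a1 (10>4).
s2: no other strategy beats it everywhere (s1 at a2 (15>7); s3 at a1 (9>4); s4 at a1 (9>4)).
s3 is not dominated — it holds its own against s1 at a3 (11>6); s2 at a3 (11>10); s4 at a2 (2>1).
s4 is not dominated — it holds its own against s1 at a3 (10>6); s2 at a4 (11>8); s3 at a4 (11>5).

none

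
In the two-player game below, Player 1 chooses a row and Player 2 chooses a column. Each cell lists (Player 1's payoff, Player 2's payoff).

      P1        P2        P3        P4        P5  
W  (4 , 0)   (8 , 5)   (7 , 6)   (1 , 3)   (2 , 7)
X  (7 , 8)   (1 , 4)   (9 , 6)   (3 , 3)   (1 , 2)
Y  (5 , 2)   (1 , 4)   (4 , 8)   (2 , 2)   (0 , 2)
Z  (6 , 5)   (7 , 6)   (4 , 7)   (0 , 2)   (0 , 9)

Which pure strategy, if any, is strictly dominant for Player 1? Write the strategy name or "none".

W fails to dominate X at P1 (4<7).
X fails to dominate W at P2 (1<8).
Y fails to dominate W at P2 (1<8).
Z fails to dominate W at P2 (7<8).
No single strategy dominates all the others.

none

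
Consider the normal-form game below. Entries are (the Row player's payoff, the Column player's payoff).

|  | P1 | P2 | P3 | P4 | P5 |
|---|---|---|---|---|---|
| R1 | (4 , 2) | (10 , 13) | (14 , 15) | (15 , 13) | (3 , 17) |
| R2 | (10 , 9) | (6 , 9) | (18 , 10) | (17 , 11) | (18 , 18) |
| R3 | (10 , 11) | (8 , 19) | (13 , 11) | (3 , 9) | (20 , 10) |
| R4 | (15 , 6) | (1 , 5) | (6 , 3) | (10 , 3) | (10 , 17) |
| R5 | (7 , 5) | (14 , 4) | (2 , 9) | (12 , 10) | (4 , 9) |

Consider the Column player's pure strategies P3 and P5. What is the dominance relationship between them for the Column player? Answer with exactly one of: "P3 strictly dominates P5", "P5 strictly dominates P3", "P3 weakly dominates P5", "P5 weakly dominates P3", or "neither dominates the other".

neither dominates the other

P3's payoffs vs P5's, by the Row player's action — R1: 15<17, R2: 10<18, R3: 11>10, R4: 3<17, R5: 9=9.
P3 does better at R3 but worse at R1, R2, R4; neither strategy dominates the other.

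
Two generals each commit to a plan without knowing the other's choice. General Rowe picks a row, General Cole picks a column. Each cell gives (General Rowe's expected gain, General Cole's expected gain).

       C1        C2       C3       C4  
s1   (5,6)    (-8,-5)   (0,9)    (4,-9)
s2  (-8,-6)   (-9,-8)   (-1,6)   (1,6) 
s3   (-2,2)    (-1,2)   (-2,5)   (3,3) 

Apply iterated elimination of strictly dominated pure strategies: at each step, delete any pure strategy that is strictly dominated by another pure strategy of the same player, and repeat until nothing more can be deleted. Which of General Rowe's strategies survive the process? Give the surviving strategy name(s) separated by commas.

For General Rowe, s1 strictly dominates s2 on the remaining columns (C1: 5>-8, C2: -8>-9, C3: 0>-1, C4: 4>1); eliminate s2.
For General Cole, C3 strictly dominates C1 on the remaining rows (s1: 9>6, s3: 5>2); eliminate C1.
Column C2 is eliminated: C3 beats it against every remaining row (s1: 9>-5, s3: 5>2).
Row s3 is eliminated: s1 beats it against every remaining column (C3: 0>-2, C4: 4>3).
Column C4 is eliminated: C3 beats it against every remaining row (s1: 9>-9).
Among the remaining strategies, none is strictly dominated by another pure strategy of the same player, so the elimination stops.
Surviving strategies — General Rowe: {s1}; General Cole: {C3}.

s1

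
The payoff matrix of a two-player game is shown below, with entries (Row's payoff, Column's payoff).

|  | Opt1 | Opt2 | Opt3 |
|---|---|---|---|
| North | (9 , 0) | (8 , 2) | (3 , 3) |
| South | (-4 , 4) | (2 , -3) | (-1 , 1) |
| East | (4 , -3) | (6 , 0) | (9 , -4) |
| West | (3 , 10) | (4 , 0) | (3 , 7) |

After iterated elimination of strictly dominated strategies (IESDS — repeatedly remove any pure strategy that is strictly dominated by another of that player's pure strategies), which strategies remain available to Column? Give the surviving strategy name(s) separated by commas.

For Row, North strictly dominates South on the remaining columns (Opt1: 9>-4, Opt2: 8>2, Opt3: 3>-1); eliminate South.
Row's strategy West is strictly dominated by East (Opt1: 4>3, Opt2: 6>4, Opt3: 9>3) and is removed.
Column Opt1 is eliminated: Opt2 beats it against every remaining row (North: 2>0, East: 0>-3).
Among the remaining strategies, none is strictly dominated by another pure strategy of the same player, so the elimination stops.
Surviving strategies — Row: {North, East}; Column: {Opt2, Opt3}.

Opt2, Opt3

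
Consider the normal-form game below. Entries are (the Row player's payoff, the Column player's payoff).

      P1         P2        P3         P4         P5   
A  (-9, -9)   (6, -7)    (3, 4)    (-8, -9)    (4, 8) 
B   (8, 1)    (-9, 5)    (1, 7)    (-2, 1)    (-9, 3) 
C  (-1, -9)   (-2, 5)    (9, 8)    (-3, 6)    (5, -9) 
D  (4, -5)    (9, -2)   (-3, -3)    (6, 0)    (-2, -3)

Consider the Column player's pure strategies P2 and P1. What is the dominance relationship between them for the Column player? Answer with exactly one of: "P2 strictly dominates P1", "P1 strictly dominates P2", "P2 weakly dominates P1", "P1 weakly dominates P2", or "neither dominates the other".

P2 strictly dominates P1

P2's payoffs vs P1's, by the Row player's action — A: -7>-9, B: 5>1, C: 5>-9, D: -2>-5.
P2 gives a strictly higher payoff against each choice by the Row player, so P2 strictly dominates P1.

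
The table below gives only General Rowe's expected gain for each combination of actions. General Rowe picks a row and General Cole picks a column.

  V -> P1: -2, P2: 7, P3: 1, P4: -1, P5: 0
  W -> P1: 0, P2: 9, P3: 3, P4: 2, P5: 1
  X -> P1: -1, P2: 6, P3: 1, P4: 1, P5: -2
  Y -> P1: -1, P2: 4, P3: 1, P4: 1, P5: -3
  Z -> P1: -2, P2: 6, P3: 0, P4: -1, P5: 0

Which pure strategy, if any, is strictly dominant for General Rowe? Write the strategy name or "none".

W vs V: P1: 0>-2, P2: 9>7, P3: 3>1, P4: 2>-1, P5: 1>0.
W vs X: P1: 0>-1, P2: 9>6, P3: 3>1, P4: 2>1, P5: 1>-2.
W vs Y: P1: 0>-1, P2: 9>4, P3: 3>1, P4: 2>1, P5: 1>-3.
W vs Z: P1: 0>-2, P2: 9>6, P3: 3>0, P4: 2>-1, P5: 1>0.
W strictly beats every other strategy against every opponent action, so it is strictly dominant.

W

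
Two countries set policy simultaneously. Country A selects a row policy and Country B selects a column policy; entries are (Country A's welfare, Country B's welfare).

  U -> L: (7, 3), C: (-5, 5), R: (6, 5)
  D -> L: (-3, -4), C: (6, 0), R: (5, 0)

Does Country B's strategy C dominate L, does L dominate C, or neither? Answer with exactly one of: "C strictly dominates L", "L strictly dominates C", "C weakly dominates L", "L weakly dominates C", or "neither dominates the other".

Compare C to L across each opponent action: U: 5>3, D: 0>-4.
C gives a strictly higher payoff against each opponent action, so C strictly dominates L.

C strictly dominates L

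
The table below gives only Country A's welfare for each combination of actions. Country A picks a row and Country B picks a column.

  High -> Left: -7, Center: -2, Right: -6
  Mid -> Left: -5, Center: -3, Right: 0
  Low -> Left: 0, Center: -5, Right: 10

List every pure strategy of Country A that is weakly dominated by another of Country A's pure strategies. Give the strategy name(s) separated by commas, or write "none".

High: no other strategy beats it everywhere (Mid at Center (-2>-3); Low at Center (-2>-5)).
Nothing dominates Mid: High at Left (-5>-7); Low at Center (-3>-5).
Low: no other strategy beats it everywhere (High at Left (0>-7); Mid at Left (0>-5)).

none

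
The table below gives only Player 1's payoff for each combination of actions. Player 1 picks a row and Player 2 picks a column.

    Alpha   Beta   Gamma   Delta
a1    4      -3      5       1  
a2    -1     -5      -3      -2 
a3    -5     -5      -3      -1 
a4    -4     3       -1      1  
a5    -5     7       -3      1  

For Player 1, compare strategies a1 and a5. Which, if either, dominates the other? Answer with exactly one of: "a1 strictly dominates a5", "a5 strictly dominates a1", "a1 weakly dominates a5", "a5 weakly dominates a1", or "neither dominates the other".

neither dominates the other

a1's payoffs vs a5's, by Player 2's action — Alpha: 4>-5, Beta: -3<7, Gamma: 5>-3, Delta: 1=1.
a1 does better at Alpha, Gamma but worse at Beta; neither strategy dominates the other.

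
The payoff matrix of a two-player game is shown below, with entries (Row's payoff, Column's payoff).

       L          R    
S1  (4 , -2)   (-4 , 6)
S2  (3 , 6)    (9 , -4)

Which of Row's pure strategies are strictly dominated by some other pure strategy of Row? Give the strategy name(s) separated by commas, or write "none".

none

S1: no other strategy beats it everywhere (S2 at L (4>3)).
S2 is not dominated — it holds its own against S1 at R (9>-4).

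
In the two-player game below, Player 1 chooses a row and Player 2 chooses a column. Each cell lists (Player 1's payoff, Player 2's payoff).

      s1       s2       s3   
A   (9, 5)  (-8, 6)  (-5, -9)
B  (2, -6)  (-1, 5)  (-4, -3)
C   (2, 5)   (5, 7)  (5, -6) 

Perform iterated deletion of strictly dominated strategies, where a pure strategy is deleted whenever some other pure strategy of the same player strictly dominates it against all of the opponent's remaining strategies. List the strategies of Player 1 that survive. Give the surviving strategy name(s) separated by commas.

C

Player 2's strategy s1 is strictly dominated by s2 (A: 6>5, B: 5>-6, C: 7>5) and is removed.
Row A is eliminated: B beats it against every remaining column (s2: -1>-8, s3: -4>-5).
For Player 1, C strictly dominates B on the remaining columns (s2: 5>-1, s3: 5>-4); eliminate B.
For Player 2, s2 strictly dominates s3 on the remaining rows (C: 7>-6); eliminate s3.
Among the remaining strategies, none is strictly dominated by another pure strategy of the same player, so the elimination stops.
Surviving strategies — Player 1: {C}; Player 2: {s2}.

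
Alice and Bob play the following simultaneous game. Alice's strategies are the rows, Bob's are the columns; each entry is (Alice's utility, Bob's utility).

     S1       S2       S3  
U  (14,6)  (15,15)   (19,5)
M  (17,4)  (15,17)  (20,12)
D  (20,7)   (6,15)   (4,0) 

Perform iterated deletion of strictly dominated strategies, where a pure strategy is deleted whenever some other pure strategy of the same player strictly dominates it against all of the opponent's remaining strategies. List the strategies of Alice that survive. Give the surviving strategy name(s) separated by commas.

U, M

For Bob, S2 strictly dominates S1 on the remaining rows (U: 15>6, M: 17>4, D: 15>7); eliminate S1.
Alice's strategy D is strictly dominated by U (S2: 15>6, S3: 19>4) and is removed.
Bob's strategy S3 is strictly dominated by S2 (U: 15>5, M: 17>12) and is removed.
Among the remaining strategies, none is strictly dominated by another pure strategy of the same player, so the elimination stops.
Surviving strategies — Alice: {U, M}; Bob: {S2}.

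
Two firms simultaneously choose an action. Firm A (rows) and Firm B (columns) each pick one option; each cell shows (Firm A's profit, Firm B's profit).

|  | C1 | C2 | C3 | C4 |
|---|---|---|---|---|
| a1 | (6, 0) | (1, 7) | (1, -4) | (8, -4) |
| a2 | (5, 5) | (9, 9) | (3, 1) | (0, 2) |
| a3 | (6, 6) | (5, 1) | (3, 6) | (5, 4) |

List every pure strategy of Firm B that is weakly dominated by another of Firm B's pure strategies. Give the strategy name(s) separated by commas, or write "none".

C3, C4

C1 is not dominated — it holds its own against C2 at a3 (6>1); C3 at a1 (0>-4); C4 at a1 (0>-4).
C2: no other strategy beats it everywhere (C1 at a1 (7>0); C3 at a1 (7>-4); C4 at a1 (7>-4)).
C1 weakly dominates C3 — a1: 0>-4, a2: 5>1, a3: 6=6.
C1 weakly dominates C4 — a1: 0>-4, a2: 5>2, a3: 6>4.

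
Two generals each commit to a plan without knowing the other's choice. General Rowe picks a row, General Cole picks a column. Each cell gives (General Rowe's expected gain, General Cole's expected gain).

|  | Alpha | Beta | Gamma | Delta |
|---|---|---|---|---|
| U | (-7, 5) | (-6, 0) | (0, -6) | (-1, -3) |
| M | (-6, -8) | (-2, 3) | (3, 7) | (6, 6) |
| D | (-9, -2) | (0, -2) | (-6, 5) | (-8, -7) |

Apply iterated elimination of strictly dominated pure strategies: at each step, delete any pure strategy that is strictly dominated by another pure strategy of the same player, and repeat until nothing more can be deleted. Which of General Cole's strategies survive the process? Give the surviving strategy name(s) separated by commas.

For General Rowe, M strictly dominates U on the remaining columns (Alpha: -6>-7, Beta: -2>-6, Gamma: 3>0, Delta: 6>-1); eliminate U.
For General Cole, Gamma strictly dominates Alpha on the remaining rows (M: 7>-8, D: 5>-2); eliminate Alpha.
General Cole's strategy Beta is strictly dominated by Gamma (M: 7>3, D: 5>-2) and is removed.
Row D is eliminated: M beats it against every remaining column (Gamma: 3>-6, Delta: 6>-8).
General Cole's strategy Delta is strictly dominated by Gamma (M: 7>6) and is removed.
Among the remaining strategies, none is strictly dominated by another pure strategy of the same player, so the elimination stops.
Surviving strategies — General Rowe: {M}; General Cole: {Gamma}.

Gamma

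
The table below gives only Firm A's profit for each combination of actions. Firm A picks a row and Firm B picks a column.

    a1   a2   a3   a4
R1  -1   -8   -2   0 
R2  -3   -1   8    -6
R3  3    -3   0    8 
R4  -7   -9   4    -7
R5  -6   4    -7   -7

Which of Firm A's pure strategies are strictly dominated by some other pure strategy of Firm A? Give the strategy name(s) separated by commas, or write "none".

R1, R4

R1: dominated, since R3 does at least as well everywhere (a1: 3>-1, a2: -3>-8, a3: 0>-2, a4: 8>0).
R2: no other strategy beats it everywhere (R1 at a2 (-1>-8); R3 at a2 (-1>-3); R4 at a1 (-3>-7); R5 at a1 (-3>-6)).
R3: no other strategy beats it everywhere (R1 at a1 (3>-1); R2 at a1 (3>-3); R4 at a1 (3>-7); R5 at a1 (3>-6)).
R4: dominated, since R2 does at least as well everywhere (a1: -3>-7, a2: -1>-9, a3: 8>4, a4: -6>-7).
R5 is not dominated — it holds its own against R1 at a2 (4>-8); R2 at a2 (4>-1); R3 at a2 (4>-3); R4 at a1 (-6>-7).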